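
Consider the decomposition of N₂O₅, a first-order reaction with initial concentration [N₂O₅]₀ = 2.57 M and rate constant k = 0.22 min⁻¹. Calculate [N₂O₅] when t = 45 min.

0.0001289 M

Step 1: For a first-order reaction: [N₂O₅] = [N₂O₅]₀ × e^(-kt)
Step 2: [N₂O₅] = 2.57 × e^(-0.22 × 45)
Step 3: [N₂O₅] = 2.57 × e^(-9.9)
Step 4: [N₂O₅] = 2.57 × 5.01747e-05 = 0.0001289 M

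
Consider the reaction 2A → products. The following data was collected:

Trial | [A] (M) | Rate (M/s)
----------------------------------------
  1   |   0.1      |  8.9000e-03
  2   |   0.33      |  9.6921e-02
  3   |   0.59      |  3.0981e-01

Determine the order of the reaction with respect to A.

second order (2)

Step 1: Compare trials to find order n where rate₂/rate₁ = ([A]₂/[A]₁)^n
Step 2: rate₂/rate₁ = 9.6921e-02/8.9000e-03 = 10.89
Step 3: [A]₂/[A]₁ = 0.33/0.1 = 3.3
Step 4: n = ln(10.89)/ln(3.3) = 2.00 ≈ 2
Step 5: The reaction is second order in A.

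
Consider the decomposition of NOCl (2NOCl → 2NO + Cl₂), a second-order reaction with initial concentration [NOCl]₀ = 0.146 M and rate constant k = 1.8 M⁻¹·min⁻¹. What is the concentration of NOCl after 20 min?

0.02334 M

Step 1: For a second-order reaction: 1/[NOCl] = 1/[NOCl]₀ + kt
Step 2: 1/[NOCl] = 1/0.146 + 1.8 × 20
Step 3: 1/[NOCl] = 6.849 + 36 = 42.85
Step 4: [NOCl] = 1/42.85 = 0.02334 M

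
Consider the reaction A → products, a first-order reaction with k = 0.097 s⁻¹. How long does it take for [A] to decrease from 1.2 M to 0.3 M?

14.29 s

Step 1: For first-order: t = ln([A]₀/[A])/k
Step 2: t = ln(1.2/0.3)/0.097
Step 3: t = ln(4)/0.097
Step 4: t = 1.386/0.097 = 14.29 s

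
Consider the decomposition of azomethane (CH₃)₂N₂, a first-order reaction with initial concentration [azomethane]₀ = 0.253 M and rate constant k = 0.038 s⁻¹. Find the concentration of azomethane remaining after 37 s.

0.06202 M

Step 1: For a first-order reaction: [azomethane] = [azomethane]₀ × e^(-kt)
Step 2: [azomethane] = 0.253 × e^(-0.038 × 37)
Step 3: [azomethane] = 0.253 × e^(-1.406)
Step 4: [azomethane] = 0.253 × 0.245122 = 0.06202 M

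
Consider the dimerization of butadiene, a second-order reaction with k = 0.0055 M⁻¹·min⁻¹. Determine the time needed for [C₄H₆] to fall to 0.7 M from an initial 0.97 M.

72.3 min

Step 1: For second-order: t = (1/[C₄H₆] - 1/[C₄H₆]₀)/k
Step 2: t = (1/0.7 - 1/0.97)/0.0055
Step 3: t = (1.429 - 1.031)/0.0055
Step 4: t = 0.3976/0.0055 = 72.3 min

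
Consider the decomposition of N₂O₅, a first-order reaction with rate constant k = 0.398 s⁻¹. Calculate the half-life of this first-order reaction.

1.742 s

Step 1: For a first-order reaction, t₁/₂ = ln(2)/k
Step 2: t₁/₂ = ln(2)/0.398
Step 3: t₁/₂ = 0.6931/0.398 = 1.742 s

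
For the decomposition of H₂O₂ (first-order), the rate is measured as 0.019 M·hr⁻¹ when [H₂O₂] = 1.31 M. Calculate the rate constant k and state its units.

0.0145 hr⁻¹

Step 1: rate = k[H₂O₂]^1, so k = rate / [H₂O₂]^1.
Step 2: k = 0.019 / (1.31)^1 = 0.019 / 1.31.
Step 3: k = 0.0145 hr⁻¹.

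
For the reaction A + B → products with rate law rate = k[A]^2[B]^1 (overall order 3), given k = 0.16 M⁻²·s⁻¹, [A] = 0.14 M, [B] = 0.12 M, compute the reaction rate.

0.0003763 M/s

Step 1: The rate law is rate = k[A]^2[B]^1, overall order = 2+1 = 3
Step 2: Substitute values: rate = 0.16 × (0.14)^2 × (0.12)^1
Step 3: rate = 0.16 × 0.0196 × 0.12 = 0.00037632 M/s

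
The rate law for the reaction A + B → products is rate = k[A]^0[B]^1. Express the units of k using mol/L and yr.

yr⁻¹

Step 1: Overall order = 0 + 1 = 1.
Step 2: rate has units mol/L·yr⁻¹; [A]^0[B]^1 has units (mol/L)^1.
Step 3: k = rate/([A]^0[B]^1), so units of k = (mol/L)^(1-1)·yr⁻¹ = yr⁻¹.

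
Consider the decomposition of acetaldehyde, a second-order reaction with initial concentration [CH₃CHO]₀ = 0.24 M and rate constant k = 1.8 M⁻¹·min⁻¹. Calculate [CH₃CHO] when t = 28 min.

0.01833 M

Step 1: For a second-order reaction: 1/[CH₃CHO] = 1/[CH₃CHO]₀ + kt
Step 2: 1/[CH₃CHO] = 1/0.24 + 1.8 × 28
Step 3: 1/[CH₃CHO] = 4.167 + 50.4 = 54.57
Step 4: [CH₃CHO] = 1/54.57 = 0.01833 M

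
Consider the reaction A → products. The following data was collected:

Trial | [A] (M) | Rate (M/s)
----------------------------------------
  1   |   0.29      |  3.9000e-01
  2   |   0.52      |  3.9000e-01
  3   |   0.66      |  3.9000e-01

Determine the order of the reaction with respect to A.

zeroth order (0)

Step 1: Compare trials - when concentration changes, rate stays constant.
Step 2: rate₂/rate₁ = 3.9000e-01/3.9000e-01 = 1
Step 3: [A]₂/[A]₁ = 0.52/0.29 = 1.793
Step 4: Since rate ratio ≈ (conc ratio)^0, the reaction is zeroth order.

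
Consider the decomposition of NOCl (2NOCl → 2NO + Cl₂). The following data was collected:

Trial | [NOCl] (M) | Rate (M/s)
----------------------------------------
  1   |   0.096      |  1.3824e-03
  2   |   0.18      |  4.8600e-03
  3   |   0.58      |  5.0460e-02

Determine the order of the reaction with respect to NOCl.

second order (2)

Step 1: Compare trials to find order n where rate₂/rate₁ = ([NOCl]₂/[NOCl]₁)^n
Step 2: rate₂/rate₁ = 4.8600e-03/1.3824e-03 = 3.516
Step 3: [NOCl]₂/[NOCl]₁ = 0.18/0.096 = 1.875
Step 4: n = ln(3.516)/ln(1.875) = 2.00 ≈ 2
Step 5: The reaction is second order in NOCl.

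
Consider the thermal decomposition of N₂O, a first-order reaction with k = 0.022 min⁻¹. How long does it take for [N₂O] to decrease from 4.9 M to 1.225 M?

63.01 min

Step 1: For first-order: t = ln([N₂O]₀/[N₂O])/k
Step 2: t = ln(4.9/1.225)/0.022
Step 3: t = ln(4)/0.022
Step 4: t = 1.386/0.022 = 63.01 min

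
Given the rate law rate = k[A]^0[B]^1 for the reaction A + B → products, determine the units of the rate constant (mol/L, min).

min⁻¹

Step 1: Overall order = 0 + 1 = 1.
Step 2: rate has units mol/L·min⁻¹; [A]^0[B]^1 has units (mol/L)^1.
Step 3: k = rate/([A]^0[B]^1), so units of k = (mol/L)^(1-1)·min⁻¹ = min⁻¹.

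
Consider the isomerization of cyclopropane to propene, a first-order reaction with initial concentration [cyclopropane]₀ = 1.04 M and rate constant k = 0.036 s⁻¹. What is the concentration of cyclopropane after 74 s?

0.07246 M

Step 1: For a first-order reaction: [cyclopropane] = [cyclopropane]₀ × e^(-kt)
Step 2: [cyclopropane] = 1.04 × e^(-0.036 × 74)
Step 3: [cyclopropane] = 1.04 × e^(-2.664)
Step 4: [cyclopropane] = 1.04 × 0.069669 = 0.07246 M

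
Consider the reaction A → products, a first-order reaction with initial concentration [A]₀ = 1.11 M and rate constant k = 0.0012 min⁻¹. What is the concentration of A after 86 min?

1.001 M

Step 1: For a first-order reaction: [A] = [A]₀ × e^(-kt)
Step 2: [A] = 1.11 × e^(-0.0012 × 86)
Step 3: [A] = 1.11 × e^(-0.1032)
Step 4: [A] = 1.11 × 0.901947 = 1.001 M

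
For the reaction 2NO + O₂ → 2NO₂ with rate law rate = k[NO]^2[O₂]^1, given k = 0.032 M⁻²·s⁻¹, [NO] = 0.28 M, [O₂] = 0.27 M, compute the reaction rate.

0.0006774 M/s

Step 1: The rate law is rate = k[NO]^2[O₂]^1
Step 2: Substitute: rate = 0.032 × (0.28)^2 × (0.27)^1
Step 3: rate = 0.032 × 0.0784 × 0.27 = 0.000677376 M/s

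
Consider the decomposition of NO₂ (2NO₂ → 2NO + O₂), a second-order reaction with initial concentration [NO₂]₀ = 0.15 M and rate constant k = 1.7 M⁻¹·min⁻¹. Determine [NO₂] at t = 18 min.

0.02683 M

Step 1: For a second-order reaction: 1/[NO₂] = 1/[NO₂]₀ + kt
Step 2: 1/[NO₂] = 1/0.15 + 1.7 × 18
Step 3: 1/[NO₂] = 6.667 + 30.6 = 37.27
Step 4: [NO₂] = 1/37.27 = 0.02683 M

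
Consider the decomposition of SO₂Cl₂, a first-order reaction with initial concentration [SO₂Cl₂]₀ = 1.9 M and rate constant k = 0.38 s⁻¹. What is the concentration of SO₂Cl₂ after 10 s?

0.0425 M

Step 1: For a first-order reaction: [SO₂Cl₂] = [SO₂Cl₂]₀ × e^(-kt)
Step 2: [SO₂Cl₂] = 1.9 × e^(-0.38 × 10)
Step 3: [SO₂Cl₂] = 1.9 × e^(-3.8)
Step 4: [SO₂Cl₂] = 1.9 × 0.0223708 = 0.0425 M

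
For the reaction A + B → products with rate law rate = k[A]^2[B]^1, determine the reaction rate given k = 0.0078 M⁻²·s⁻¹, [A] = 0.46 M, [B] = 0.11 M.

0.0001816 M/s

Step 1: The rate law is rate = k[A]^2[B]^1
Step 2: Substitute: rate = 0.0078 × (0.46)^2 × (0.11)^1
Step 3: rate = 0.0078 × 0.2116 × 0.11 = 0.000181553 M/s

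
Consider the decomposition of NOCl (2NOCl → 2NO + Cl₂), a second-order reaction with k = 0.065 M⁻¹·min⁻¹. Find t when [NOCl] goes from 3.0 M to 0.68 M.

17.5 min

Step 1: For second-order: t = (1/[NOCl] - 1/[NOCl]₀)/k
Step 2: t = (1/0.68 - 1/3.0)/0.065
Step 3: t = (1.471 - 0.3333)/0.065
Step 4: t = 1.137/0.065 = 17.5 min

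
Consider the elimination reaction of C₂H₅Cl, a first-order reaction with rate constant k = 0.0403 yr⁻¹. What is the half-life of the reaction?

17.2 yr

Step 1: For a first-order reaction, t₁/₂ = ln(2)/k
Step 2: t₁/₂ = ln(2)/0.0403
Step 3: t₁/₂ = 0.6931/0.0403 = 17.2 yr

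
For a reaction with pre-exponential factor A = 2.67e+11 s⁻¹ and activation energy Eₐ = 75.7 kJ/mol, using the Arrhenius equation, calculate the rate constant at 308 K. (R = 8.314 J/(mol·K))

3.87e-02 s⁻¹

Step 1: Use the Arrhenius equation: k = A × exp(-Eₐ/RT)
Step 2: Convert Eₐ to J/mol: 75.7 kJ/mol = 75700 J/mol
Step 3: Calculate the exponent: -Eₐ/(RT) = -75700/(8.314 × 308) = -29.56209
Step 4: k = 2.67e+11 × exp(-29.56209)
Step 5: k = 2.67e+11 × 1.44993e-13 = 3.8713e-02 s⁻¹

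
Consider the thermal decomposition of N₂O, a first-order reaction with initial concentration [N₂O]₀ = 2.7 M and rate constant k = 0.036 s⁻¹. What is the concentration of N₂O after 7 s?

2.099 M

Step 1: For a first-order reaction: [N₂O] = [N₂O]₀ × e^(-kt)
Step 2: [N₂O] = 2.7 × e^(-0.036 × 7)
Step 3: [N₂O] = 2.7 × e^(-0.252)
Step 4: [N₂O] = 2.7 × 0.777245 = 2.099 M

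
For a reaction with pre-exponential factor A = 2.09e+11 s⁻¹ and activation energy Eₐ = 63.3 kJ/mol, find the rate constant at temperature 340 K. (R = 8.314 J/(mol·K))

3.93e+01 s⁻¹

Step 1: Use the Arrhenius equation: k = A × exp(-Eₐ/RT)
Step 2: Convert Eₐ to J/mol: 63.3 kJ/mol = 63300 J/mol
Step 3: Calculate the exponent: -Eₐ/(RT) = -63300/(8.314 × 340) = -22.39313
Step 4: k = 2.09e+11 × exp(-22.39313)
Step 5: k = 2.09e+11 × 1.88273e-10 = 3.9349e+01 s⁻¹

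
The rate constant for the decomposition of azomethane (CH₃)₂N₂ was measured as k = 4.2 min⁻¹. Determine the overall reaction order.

first order (1)

Step 1: The units of k for an nth-order reaction are (concentration)^(1-n)·(time)⁻¹.
Step 2: Here k has units min⁻¹, so the concentration exponent is 0.
Step 3: 1 - n = 0 ⇒ n = 1. The reaction is first order.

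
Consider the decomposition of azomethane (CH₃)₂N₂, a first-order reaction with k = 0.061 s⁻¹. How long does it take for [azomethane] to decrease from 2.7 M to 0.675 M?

22.73 s

Step 1: For first-order: t = ln([azomethane]₀/[azomethane])/k
Step 2: t = ln(2.7/0.675)/0.061
Step 3: t = ln(4)/0.061
Step 4: t = 1.386/0.061 = 22.73 s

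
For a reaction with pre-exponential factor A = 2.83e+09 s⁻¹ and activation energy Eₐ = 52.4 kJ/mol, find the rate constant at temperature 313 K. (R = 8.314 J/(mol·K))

5.09e+00 s⁻¹

Step 1: Use the Arrhenius equation: k = A × exp(-Eₐ/RT)
Step 2: Convert Eₐ to J/mol: 52.4 kJ/mol = 52400 J/mol
Step 3: Calculate the exponent: -Eₐ/(RT) = -52400/(8.314 × 313) = -20.13617
Step 4: k = 2.83e+09 × exp(-20.13617)
Step 5: k = 2.83e+09 × 1.79876e-09 = 5.0905e+00 s⁻¹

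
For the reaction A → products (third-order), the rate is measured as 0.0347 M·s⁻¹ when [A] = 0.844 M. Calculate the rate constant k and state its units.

0.05772 M⁻²·s⁻¹

Step 1: rate = k[A]^3, so k = rate / [A]^3.
Step 2: k = 0.0347 / (0.844)^3 = 0.0347 / 0.6012.
Step 3: k = 0.05772 M⁻²·s⁻¹.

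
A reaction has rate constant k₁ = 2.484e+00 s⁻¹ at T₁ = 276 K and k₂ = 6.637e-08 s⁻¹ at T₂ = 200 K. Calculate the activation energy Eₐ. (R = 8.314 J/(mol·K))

105.3 kJ/mol

Step 1: Use the two-temperature Arrhenius form: ln(k₂/k₁) = -Eₐ/R × (1/T₂ - 1/T₁)
Step 2: ln(k₂/k₁) = ln(6.637e-08/2.484e+00) = ln(2.6719e-08) = -17.4379
Step 3: 1/T₂ - 1/T₁ = 1/200 - 1/276 = 1.376812e-03 K⁻¹
Step 4: Eₐ = -R × ln(k₂/k₁) / (1/T₂ - 1/T₁) = -8.314 × -17.4379 / 1.376812e-03
Step 5: Eₐ = 1.0530e+05 J/mol = 105.3 kJ/mol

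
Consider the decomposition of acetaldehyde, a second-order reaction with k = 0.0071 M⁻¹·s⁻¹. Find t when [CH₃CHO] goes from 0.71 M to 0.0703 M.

1805 s

Step 1: For second-order: t = (1/[CH₃CHO] - 1/[CH₃CHO]₀)/k
Step 2: t = (1/0.0703 - 1/0.71)/0.0071
Step 3: t = (14.22 - 1.408)/0.0071
Step 4: t = 12.82/0.0071 = 1805 s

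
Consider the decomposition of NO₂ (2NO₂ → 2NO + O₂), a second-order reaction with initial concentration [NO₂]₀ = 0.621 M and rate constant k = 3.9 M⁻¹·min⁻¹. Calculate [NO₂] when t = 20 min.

0.01256 M

Step 1: For a second-order reaction: 1/[NO₂] = 1/[NO₂]₀ + kt
Step 2: 1/[NO₂] = 1/0.621 + 3.9 × 20
Step 3: 1/[NO₂] = 1.61 + 78 = 79.61
Step 4: [NO₂] = 1/79.61 = 0.01256 M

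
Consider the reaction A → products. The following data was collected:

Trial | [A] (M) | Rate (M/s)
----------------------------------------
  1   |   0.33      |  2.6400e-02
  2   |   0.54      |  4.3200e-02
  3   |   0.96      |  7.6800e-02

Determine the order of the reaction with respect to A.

first order (1)

Step 1: Compare trials to find order n where rate₂/rate₁ = ([A]₂/[A]₁)^n
Step 2: rate₂/rate₁ = 4.3200e-02/2.6400e-02 = 1.636
Step 3: [A]₂/[A]₁ = 0.54/0.33 = 1.636
Step 4: n = ln(1.636)/ln(1.636) = 1.00 ≈ 1
Step 5: The reaction is first order in A.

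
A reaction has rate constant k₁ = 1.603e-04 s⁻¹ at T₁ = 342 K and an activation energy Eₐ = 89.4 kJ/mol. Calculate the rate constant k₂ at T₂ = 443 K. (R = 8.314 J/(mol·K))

2.080e-01 s⁻¹

Step 1: Use the two-temperature Arrhenius form: ln(k₂/k₁) = -Eₐ/R × (1/T₂ - 1/T₁)
Step 2: Convert Eₐ to J/mol: 89.4 kJ/mol = 89400 J/mol
Step 3: 1/T₂ - 1/T₁ = 1/443 - 1/342 = -6.666403e-04 K⁻¹
Step 4: ln(k₂/k₁) = -89400/8.314 × -6.666403e-04 = 7.16835
Step 5: k₂ = k₁ × exp(7.16835) = 1.603e-04 × 1.29770e+03 = 2.080e-01 s⁻¹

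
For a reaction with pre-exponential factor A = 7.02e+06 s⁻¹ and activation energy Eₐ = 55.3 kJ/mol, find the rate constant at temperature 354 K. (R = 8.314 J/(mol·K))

4.86e-02 s⁻¹

Step 1: Use the Arrhenius equation: k = A × exp(-Eₐ/RT)
Step 2: Convert Eₐ to J/mol: 55.3 kJ/mol = 55300 J/mol
Step 3: Calculate the exponent: -Eₐ/(RT) = -55300/(8.314 × 354) = -18.78935
Step 4: k = 7.02e+06 × exp(-18.78935)
Step 5: k = 7.02e+06 × 6.91654e-09 = 4.8554e-02 s⁻¹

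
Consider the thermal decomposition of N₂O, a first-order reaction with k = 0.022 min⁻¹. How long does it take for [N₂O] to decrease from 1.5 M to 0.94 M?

21.24 min

Step 1: For first-order: t = ln([N₂O]₀/[N₂O])/k
Step 2: t = ln(1.5/0.94)/0.022
Step 3: t = ln(1.596)/0.022
Step 4: t = 0.4673/0.022 = 21.24 min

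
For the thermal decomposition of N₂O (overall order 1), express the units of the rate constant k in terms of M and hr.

hr⁻¹

Step 1: For overall order n, rate = k × (concentration)^n.
Step 2: Rate has units M·hr⁻¹; concentration term has units M^1.
Step 3: k = rate / (concentration)^n, so units of k = M^(1-1)·hr⁻¹ = hr⁻¹.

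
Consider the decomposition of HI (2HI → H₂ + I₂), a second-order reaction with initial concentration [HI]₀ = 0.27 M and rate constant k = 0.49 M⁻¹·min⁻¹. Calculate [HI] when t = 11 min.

0.11 M

Step 1: For a second-order reaction: 1/[HI] = 1/[HI]₀ + kt
Step 2: 1/[HI] = 1/0.27 + 0.49 × 11
Step 3: 1/[HI] = 3.704 + 5.39 = 9.094
Step 4: [HI] = 1/9.094 = 0.11 M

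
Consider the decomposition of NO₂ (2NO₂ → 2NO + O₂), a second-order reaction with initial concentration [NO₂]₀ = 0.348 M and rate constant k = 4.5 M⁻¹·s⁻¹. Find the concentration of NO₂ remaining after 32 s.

0.006809 M

Step 1: For a second-order reaction: 1/[NO₂] = 1/[NO₂]₀ + kt
Step 2: 1/[NO₂] = 1/0.348 + 4.5 × 32
Step 3: 1/[NO₂] = 2.874 + 144 = 146.9
Step 4: [NO₂] = 1/146.9 = 0.006809 M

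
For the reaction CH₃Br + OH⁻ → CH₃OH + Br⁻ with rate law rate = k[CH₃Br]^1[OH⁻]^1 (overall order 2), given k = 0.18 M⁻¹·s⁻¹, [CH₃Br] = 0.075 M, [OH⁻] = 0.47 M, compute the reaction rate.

0.006345 M/s

Step 1: The rate law is rate = k[CH₃Br]^1[OH⁻]^1, overall order = 1+1 = 2
Step 2: Substitute values: rate = 0.18 × (0.075)^1 × (0.47)^1
Step 3: rate = 0.18 × 0.075 × 0.47 = 0.006345 M/s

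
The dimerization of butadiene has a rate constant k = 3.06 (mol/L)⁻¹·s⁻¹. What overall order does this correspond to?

second order (2)

Step 1: The units of k for an nth-order reaction are (concentration)^(1-n)·(time)⁻¹.
Step 2: Here k has units (mol/L)⁻¹·s⁻¹, so the concentration exponent is -1.
Step 3: 1 - n = -1 ⇒ n = 2. The reaction is second order.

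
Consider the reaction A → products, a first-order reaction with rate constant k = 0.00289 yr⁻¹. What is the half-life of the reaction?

239.8 yr

Step 1: For a first-order reaction, t₁/₂ = ln(2)/k
Step 2: t₁/₂ = ln(2)/0.00289
Step 3: t₁/₂ = 0.6931/0.00289 = 239.8 yr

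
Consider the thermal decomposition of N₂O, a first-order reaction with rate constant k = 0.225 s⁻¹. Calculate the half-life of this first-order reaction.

3.081 s

Step 1: For a first-order reaction, t₁/₂ = ln(2)/k
Step 2: t₁/₂ = ln(2)/0.225
Step 3: t₁/₂ = 0.6931/0.225 = 3.081 s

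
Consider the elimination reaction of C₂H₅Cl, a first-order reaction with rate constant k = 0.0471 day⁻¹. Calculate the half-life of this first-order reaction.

14.72 day

Step 1: For a first-order reaction, t₁/₂ = ln(2)/k
Step 2: t₁/₂ = ln(2)/0.0471
Step 3: t₁/₂ = 0.6931/0.0471 = 14.72 day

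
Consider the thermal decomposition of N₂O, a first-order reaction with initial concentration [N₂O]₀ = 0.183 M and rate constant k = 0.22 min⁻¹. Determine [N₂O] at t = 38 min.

4.283e-05 M

Step 1: For a first-order reaction: [N₂O] = [N₂O]₀ × e^(-kt)
Step 2: [N₂O] = 0.183 × e^(-0.22 × 38)
Step 3: [N₂O] = 0.183 × e^(-8.36)
Step 4: [N₂O] = 0.183 × 0.000234044 = 4.283e-05 M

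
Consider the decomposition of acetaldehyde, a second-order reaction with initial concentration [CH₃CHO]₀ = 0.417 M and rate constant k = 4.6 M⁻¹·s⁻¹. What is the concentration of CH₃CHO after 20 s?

0.01059 M

Step 1: For a second-order reaction: 1/[CH₃CHO] = 1/[CH₃CHO]₀ + kt
Step 2: 1/[CH₃CHO] = 1/0.417 + 4.6 × 20
Step 3: 1/[CH₃CHO] = 2.398 + 92 = 94.4
Step 4: [CH₃CHO] = 1/94.4 = 0.01059 M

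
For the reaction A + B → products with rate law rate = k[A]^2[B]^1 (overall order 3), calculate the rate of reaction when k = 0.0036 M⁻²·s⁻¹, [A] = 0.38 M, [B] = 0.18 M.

9.357e-05 M/s

Step 1: The rate law is rate = k[A]^2[B]^1, overall order = 2+1 = 3
Step 2: Substitute values: rate = 0.0036 × (0.38)^2 × (0.18)^1
Step 3: rate = 0.0036 × 0.1444 × 0.18 = 9.35712e-05 M/s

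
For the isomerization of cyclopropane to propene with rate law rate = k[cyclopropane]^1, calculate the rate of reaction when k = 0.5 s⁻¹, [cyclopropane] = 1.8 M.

0.9 M/s

Step 1: Identify the rate law: rate = k[cyclopropane]^1
Step 2: Substitute values: rate = 0.5 × (1.8)^1
Step 3: Calculate: rate = 0.5 × 1.8 = 0.9 M/s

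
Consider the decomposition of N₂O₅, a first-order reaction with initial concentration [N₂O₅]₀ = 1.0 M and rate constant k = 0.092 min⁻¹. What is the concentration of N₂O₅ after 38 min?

0.03032 M

Step 1: For a first-order reaction: [N₂O₅] = [N₂O₅]₀ × e^(-kt)
Step 2: [N₂O₅] = 1.0 × e^(-0.092 × 38)
Step 3: [N₂O₅] = 1.0 × e^(-3.496)
Step 4: [N₂O₅] = 1.0 × 0.0303184 = 0.03032 M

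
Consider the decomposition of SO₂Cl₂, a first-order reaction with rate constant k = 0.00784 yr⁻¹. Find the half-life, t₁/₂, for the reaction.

88.41 yr

Step 1: For a first-order reaction, t₁/₂ = ln(2)/k
Step 2: t₁/₂ = ln(2)/0.00784
Step 3: t₁/₂ = 0.6931/0.00784 = 88.41 yr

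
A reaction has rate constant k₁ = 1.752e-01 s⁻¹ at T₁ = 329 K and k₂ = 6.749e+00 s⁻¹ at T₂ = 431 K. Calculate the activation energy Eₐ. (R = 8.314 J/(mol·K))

42.2 kJ/mol

Step 1: Use the two-temperature Arrhenius form: ln(k₂/k₁) = -Eₐ/R × (1/T₂ - 1/T₁)
Step 2: ln(k₂/k₁) = ln(6.749e+00/1.752e-01) = ln(38.5217) = 3.65122
Step 3: 1/T₂ - 1/T₁ = 1/431 - 1/329 = -7.193281e-04 K⁻¹
Step 4: Eₐ = -R × ln(k₂/k₁) / (1/T₂ - 1/T₁) = -8.314 × 3.65122 / -7.193281e-04
Step 5: Eₐ = 4.2201e+04 J/mol = 42.2 kJ/mol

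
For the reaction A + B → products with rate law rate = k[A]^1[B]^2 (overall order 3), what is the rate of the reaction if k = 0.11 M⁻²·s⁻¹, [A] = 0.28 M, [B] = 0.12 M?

0.0004435 M/s

Step 1: The rate law is rate = k[A]^1[B]^2, overall order = 1+2 = 3
Step 2: Substitute values: rate = 0.11 × (0.28)^1 × (0.12)^2
Step 3: rate = 0.11 × 0.28 × 0.0144 = 0.00044352 M/s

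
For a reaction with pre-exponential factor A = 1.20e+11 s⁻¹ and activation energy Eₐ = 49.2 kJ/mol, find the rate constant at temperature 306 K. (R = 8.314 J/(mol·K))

4.79e+02 s⁻¹

Step 1: Use the Arrhenius equation: k = A × exp(-Eₐ/RT)
Step 2: Convert Eₐ to J/mol: 49.2 kJ/mol = 49200 J/mol
Step 3: Calculate the exponent: -Eₐ/(RT) = -49200/(8.314 × 306) = -19.33898
Step 4: k = 1.20e+11 × exp(-19.33898)
Step 5: k = 1.20e+11 × 3.99197e-09 = 4.7904e+02 s⁻¹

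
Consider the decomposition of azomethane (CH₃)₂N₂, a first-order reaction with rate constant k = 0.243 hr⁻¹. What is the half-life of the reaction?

2.852 hr

Step 1: For a first-order reaction, t₁/₂ = ln(2)/k
Step 2: t₁/₂ = ln(2)/0.243
Step 3: t₁/₂ = 0.6931/0.243 = 2.852 hr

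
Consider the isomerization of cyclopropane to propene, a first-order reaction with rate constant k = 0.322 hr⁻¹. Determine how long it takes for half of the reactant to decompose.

2.153 hr

Step 1: For a first-order reaction, t₁/₂ = ln(2)/k
Step 2: t₁/₂ = ln(2)/0.322
Step 3: t₁/₂ = 0.6931/0.322 = 2.153 hr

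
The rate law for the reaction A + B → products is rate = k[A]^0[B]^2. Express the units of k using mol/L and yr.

(mol/L)⁻¹·yr⁻¹

Step 1: Overall order = 0 + 2 = 2.
Step 2: rate has units mol/L·yr⁻¹; [A]^0[B]^2 has units (mol/L)^2.
Step 3: k = rate/([A]^0[B]^2), so units of k = (mol/L)^(1-2)·yr⁻¹ = (mol/L)⁻¹·yr⁻¹.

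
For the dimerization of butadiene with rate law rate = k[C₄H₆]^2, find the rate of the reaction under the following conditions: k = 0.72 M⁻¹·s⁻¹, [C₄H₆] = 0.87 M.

0.545 M/s

Step 1: Identify the rate law: rate = k[C₄H₆]^2
Step 2: Substitute values: rate = 0.72 × (0.87)^2
Step 3: Calculate: rate = 0.72 × 0.7569 = 0.544968 M/s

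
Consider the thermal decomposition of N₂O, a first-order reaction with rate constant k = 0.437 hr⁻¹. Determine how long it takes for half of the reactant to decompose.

1.586 hr

Step 1: For a first-order reaction, t₁/₂ = ln(2)/k
Step 2: t₁/₂ = ln(2)/0.437
Step 3: t₁/₂ = 0.6931/0.437 = 1.586 hr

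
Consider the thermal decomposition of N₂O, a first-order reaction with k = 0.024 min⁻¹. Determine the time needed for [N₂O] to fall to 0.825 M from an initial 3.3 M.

57.76 min

Step 1: For first-order: t = ln([N₂O]₀/[N₂O])/k
Step 2: t = ln(3.3/0.825)/0.024
Step 3: t = ln(4)/0.024
Step 4: t = 1.386/0.024 = 57.76 min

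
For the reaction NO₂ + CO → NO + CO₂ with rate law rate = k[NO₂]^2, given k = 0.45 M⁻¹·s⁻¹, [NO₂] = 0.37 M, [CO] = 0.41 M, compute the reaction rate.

0.06161 M/s

Step 1: The rate law is rate = k[NO₂]^2
Step 2: Note that the rate does not depend on [CO] (zero order in CO).
Step 3: rate = 0.45 × (0.37)^2 = 0.061605 M/s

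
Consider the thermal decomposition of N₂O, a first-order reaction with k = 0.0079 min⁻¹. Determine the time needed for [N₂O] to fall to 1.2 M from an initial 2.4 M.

87.74 min

Step 1: For first-order: t = ln([N₂O]₀/[N₂O])/k
Step 2: t = ln(2.4/1.2)/0.0079
Step 3: t = ln(2)/0.0079
Step 4: t = 0.6931/0.0079 = 87.74 min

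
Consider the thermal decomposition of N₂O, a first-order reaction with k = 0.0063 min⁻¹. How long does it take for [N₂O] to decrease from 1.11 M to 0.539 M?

114.7 min

Step 1: For first-order: t = ln([N₂O]₀/[N₂O])/k
Step 2: t = ln(1.11/0.539)/0.0063
Step 3: t = ln(2.059)/0.0063
Step 4: t = 0.7224/0.0063 = 114.7 min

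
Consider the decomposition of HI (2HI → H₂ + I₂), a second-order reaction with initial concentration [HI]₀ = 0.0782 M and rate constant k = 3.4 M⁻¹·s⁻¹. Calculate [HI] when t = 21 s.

0.01188 M

Step 1: For a second-order reaction: 1/[HI] = 1/[HI]₀ + kt
Step 2: 1/[HI] = 1/0.0782 + 3.4 × 21
Step 3: 1/[HI] = 12.79 + 71.4 = 84.19
Step 4: [HI] = 1/84.19 = 0.01188 M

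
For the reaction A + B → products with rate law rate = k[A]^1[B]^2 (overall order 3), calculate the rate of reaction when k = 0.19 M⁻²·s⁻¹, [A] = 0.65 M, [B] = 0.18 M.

0.004001 M/s

Step 1: The rate law is rate = k[A]^1[B]^2, overall order = 1+2 = 3
Step 2: Substitute values: rate = 0.19 × (0.65)^1 × (0.18)^2
Step 3: rate = 0.19 × 0.65 × 0.0324 = 0.0040014 M/s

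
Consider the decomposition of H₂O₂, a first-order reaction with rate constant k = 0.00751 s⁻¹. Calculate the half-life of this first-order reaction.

92.3 s

Step 1: For a first-order reaction, t₁/₂ = ln(2)/k
Step 2: t₁/₂ = ln(2)/0.00751
Step 3: t₁/₂ = 0.6931/0.00751 = 92.3 s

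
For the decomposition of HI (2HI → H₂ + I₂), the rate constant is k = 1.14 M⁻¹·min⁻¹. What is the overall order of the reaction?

second order (2)

Step 1: The units of k for an nth-order reaction are (concentration)^(1-n)·(time)⁻¹.
Step 2: Here k has units M⁻¹·min⁻¹, so the concentration exponent is -1.
Step 3: 1 - n = -1 ⇒ n = 2. The reaction is second order.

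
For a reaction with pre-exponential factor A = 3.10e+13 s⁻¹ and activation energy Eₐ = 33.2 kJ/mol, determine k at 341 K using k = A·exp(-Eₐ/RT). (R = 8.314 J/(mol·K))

2.54e+08 s⁻¹

Step 1: Use the Arrhenius equation: k = A × exp(-Eₐ/RT)
Step 2: Convert Eₐ to J/mol: 33.2 kJ/mol = 33200 J/mol
Step 3: Calculate the exponent: -Eₐ/(RT) = -33200/(8.314 × 341) = -11.71045
Step 4: k = 3.10e+13 × exp(-11.71045)
Step 5: k = 3.10e+13 × 8.20760e-06 = 2.5444e+08 s⁻¹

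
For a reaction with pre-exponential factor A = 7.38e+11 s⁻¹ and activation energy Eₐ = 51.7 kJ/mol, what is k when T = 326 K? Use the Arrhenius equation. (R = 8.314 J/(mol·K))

3.84e+03 s⁻¹

Step 1: Use the Arrhenius equation: k = A × exp(-Eₐ/RT)
Step 2: Convert Eₐ to J/mol: 51.7 kJ/mol = 51700 J/mol
Step 3: Calculate the exponent: -Eₐ/(RT) = -51700/(8.314 × 326) = -19.07493
Step 4: k = 7.38e+11 × exp(-19.07493)
Step 5: k = 7.38e+11 × 5.19832e-09 = 3.8364e+03 s⁻¹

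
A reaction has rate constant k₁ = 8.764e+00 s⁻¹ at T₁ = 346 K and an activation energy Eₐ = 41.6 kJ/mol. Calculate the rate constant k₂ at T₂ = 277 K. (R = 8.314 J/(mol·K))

2.389e-01 s⁻¹

Step 1: Use the two-temperature Arrhenius form: ln(k₂/k₁) = -Eₐ/R × (1/T₂ - 1/T₁)
Step 2: Convert Eₐ to J/mol: 41.6 kJ/mol = 41600 J/mol
Step 3: 1/T₂ - 1/T₁ = 1/277 - 1/346 = 7.199349e-04 K⁻¹
Step 4: ln(k₂/k₁) = -41600/8.314 × 7.199349e-04 = -3.60227
Step 5: k₂ = k₁ × exp(-3.60227) = 8.764e+00 × 2.72618e-02 = 2.389e-01 s⁻¹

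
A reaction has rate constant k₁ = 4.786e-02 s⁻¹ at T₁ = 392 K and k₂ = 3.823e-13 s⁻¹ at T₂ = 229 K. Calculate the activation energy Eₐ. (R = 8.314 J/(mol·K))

117.0 kJ/mol

Step 1: Use the two-temperature Arrhenius form: ln(k₂/k₁) = -Eₐ/R × (1/T₂ - 1/T₁)
Step 2: ln(k₂/k₁) = ln(3.823e-13/4.786e-02) = ln(7.98788e-12) = -25.5531
Step 3: 1/T₂ - 1/T₁ = 1/229 - 1/392 = 1.815792e-03 K⁻¹
Step 4: Eₐ = -R × ln(k₂/k₁) / (1/T₂ - 1/T₁) = -8.314 × -25.5531 / 1.815792e-03
Step 5: Eₐ = 1.1700e+05 J/mol = 117.0 kJ/mol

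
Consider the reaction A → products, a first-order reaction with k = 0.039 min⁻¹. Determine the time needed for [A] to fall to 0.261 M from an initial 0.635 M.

22.8 min

Step 1: For first-order: t = ln([A]₀/[A])/k
Step 2: t = ln(0.635/0.261)/0.039
Step 3: t = ln(2.433)/0.039
Step 4: t = 0.8891/0.039 = 22.8 min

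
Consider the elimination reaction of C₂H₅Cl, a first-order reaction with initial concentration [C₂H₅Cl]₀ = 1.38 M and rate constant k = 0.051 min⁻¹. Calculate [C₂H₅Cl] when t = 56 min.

0.07935 M

Step 1: For a first-order reaction: [C₂H₅Cl] = [C₂H₅Cl]₀ × e^(-kt)
Step 2: [C₂H₅Cl] = 1.38 × e^(-0.051 × 56)
Step 3: [C₂H₅Cl] = 1.38 × e^(-2.856)
Step 4: [C₂H₅Cl] = 1.38 × 0.0574983 = 0.07935 M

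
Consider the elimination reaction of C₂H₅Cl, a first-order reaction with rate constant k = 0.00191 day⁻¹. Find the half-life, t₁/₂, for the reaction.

362.9 day

Step 1: For a first-order reaction, t₁/₂ = ln(2)/k
Step 2: t₁/₂ = ln(2)/0.00191
Step 3: t₁/₂ = 0.6931/0.00191 = 362.9 day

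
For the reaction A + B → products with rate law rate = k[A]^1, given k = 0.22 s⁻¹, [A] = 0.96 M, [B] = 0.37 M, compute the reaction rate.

0.2112 M/s

Step 1: The rate law is rate = k[A]^1
Step 2: Note that the rate does not depend on [B] (zero order in B).
Step 3: rate = 0.22 × (0.96)^1 = 0.2112 M/s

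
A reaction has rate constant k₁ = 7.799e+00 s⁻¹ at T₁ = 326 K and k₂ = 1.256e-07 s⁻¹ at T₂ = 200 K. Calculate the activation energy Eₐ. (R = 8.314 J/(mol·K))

77.2 kJ/mol

Step 1: Use the two-temperature Arrhenius form: ln(k₂/k₁) = -Eₐ/R × (1/T₂ - 1/T₁)
Step 2: ln(k₂/k₁) = ln(1.256e-07/7.799e+00) = ln(1.61046e-08) = -17.9442
Step 3: 1/T₂ - 1/T₁ = 1/200 - 1/326 = 1.932515e-03 K⁻¹
Step 4: Eₐ = -R × ln(k₂/k₁) / (1/T₂ - 1/T₁) = -8.314 × -17.9442 / 1.932515e-03
Step 5: Eₐ = 7.7199e+04 J/mol = 77.2 kJ/mol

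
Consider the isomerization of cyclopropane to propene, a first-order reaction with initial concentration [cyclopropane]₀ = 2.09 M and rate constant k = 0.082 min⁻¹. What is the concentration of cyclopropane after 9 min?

0.9992 M

Step 1: For a first-order reaction: [cyclopropane] = [cyclopropane]₀ × e^(-kt)
Step 2: [cyclopropane] = 2.09 × e^(-0.082 × 9)
Step 3: [cyclopropane] = 2.09 × e^(-0.738)
Step 4: [cyclopropane] = 2.09 × 0.478069 = 0.9992 M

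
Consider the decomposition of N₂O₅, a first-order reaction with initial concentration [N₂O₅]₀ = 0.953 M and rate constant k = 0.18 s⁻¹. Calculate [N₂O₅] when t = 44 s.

0.0003463 M

Step 1: For a first-order reaction: [N₂O₅] = [N₂O₅]₀ × e^(-kt)
Step 2: [N₂O₅] = 0.953 × e^(-0.18 × 44)
Step 3: [N₂O₅] = 0.953 × e^(-7.92)
Step 4: [N₂O₅] = 0.953 × 0.000363402 = 0.0003463 M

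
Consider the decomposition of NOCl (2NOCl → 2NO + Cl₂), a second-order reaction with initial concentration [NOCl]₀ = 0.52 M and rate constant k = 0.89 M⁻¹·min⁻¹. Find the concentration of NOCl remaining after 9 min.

0.1007 M

Step 1: For a second-order reaction: 1/[NOCl] = 1/[NOCl]₀ + kt
Step 2: 1/[NOCl] = 1/0.52 + 0.89 × 9
Step 3: 1/[NOCl] = 1.923 + 8.01 = 9.933
Step 4: [NOCl] = 1/9.933 = 0.1007 M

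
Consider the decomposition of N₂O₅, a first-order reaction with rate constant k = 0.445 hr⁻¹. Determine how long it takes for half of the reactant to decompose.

1.558 hr

Step 1: For a first-order reaction, t₁/₂ = ln(2)/k
Step 2: t₁/₂ = ln(2)/0.445
Step 3: t₁/₂ = 0.6931/0.445 = 1.558 hr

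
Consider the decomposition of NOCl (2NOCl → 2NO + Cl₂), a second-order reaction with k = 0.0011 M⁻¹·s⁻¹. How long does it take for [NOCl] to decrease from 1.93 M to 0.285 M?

2719 s

Step 1: For second-order: t = (1/[NOCl] - 1/[NOCl]₀)/k
Step 2: t = (1/0.285 - 1/1.93)/0.0011
Step 3: t = (3.509 - 0.5181)/0.0011
Step 4: t = 2.991/0.0011 = 2719 s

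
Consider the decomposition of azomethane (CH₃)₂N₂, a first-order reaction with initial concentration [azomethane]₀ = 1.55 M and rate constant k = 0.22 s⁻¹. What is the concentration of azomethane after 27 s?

0.00408 M

Step 1: For a first-order reaction: [azomethane] = [azomethane]₀ × e^(-kt)
Step 2: [azomethane] = 1.55 × e^(-0.22 × 27)
Step 3: [azomethane] = 1.55 × e^(-5.94)
Step 4: [azomethane] = 1.55 × 0.00263203 = 0.00408 M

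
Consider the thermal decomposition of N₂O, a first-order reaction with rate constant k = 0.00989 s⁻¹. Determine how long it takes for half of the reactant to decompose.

70.09 s

Step 1: For a first-order reaction, t₁/₂ = ln(2)/k
Step 2: t₁/₂ = ln(2)/0.00989
Step 3: t₁/₂ = 0.6931/0.00989 = 70.09 s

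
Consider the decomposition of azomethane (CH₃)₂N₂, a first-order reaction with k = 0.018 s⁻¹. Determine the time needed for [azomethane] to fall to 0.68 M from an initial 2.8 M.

78.63 s

Step 1: For first-order: t = ln([azomethane]₀/[azomethane])/k
Step 2: t = ln(2.8/0.68)/0.018
Step 3: t = ln(4.118)/0.018
Step 4: t = 1.415/0.018 = 78.63 s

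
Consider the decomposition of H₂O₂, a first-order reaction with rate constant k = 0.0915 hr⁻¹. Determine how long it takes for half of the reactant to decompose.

7.575 hr

Step 1: For a first-order reaction, t₁/₂ = ln(2)/k
Step 2: t₁/₂ = ln(2)/0.0915
Step 3: t₁/₂ = 0.6931/0.0915 = 7.575 hr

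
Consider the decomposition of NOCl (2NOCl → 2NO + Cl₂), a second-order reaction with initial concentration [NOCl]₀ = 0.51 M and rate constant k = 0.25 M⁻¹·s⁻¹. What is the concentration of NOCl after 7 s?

0.2695 M

Step 1: For a second-order reaction: 1/[NOCl] = 1/[NOCl]₀ + kt
Step 2: 1/[NOCl] = 1/0.51 + 0.25 × 7
Step 3: 1/[NOCl] = 1.961 + 1.75 = 3.711
Step 4: [NOCl] = 1/3.711 = 0.2695 M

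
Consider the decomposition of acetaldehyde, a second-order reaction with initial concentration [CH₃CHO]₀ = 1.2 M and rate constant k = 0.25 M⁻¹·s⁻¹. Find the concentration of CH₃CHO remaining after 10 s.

0.3 M

Step 1: For a second-order reaction: 1/[CH₃CHO] = 1/[CH₃CHO]₀ + kt
Step 2: 1/[CH₃CHO] = 1/1.2 + 0.25 × 10
Step 3: 1/[CH₃CHO] = 0.8333 + 2.5 = 3.333
Step 4: [CH₃CHO] = 1/3.333 = 0.3 M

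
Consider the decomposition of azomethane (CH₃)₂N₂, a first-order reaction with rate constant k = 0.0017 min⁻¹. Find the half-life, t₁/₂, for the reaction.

407.7 min

Step 1: For a first-order reaction, t₁/₂ = ln(2)/k
Step 2: t₁/₂ = ln(2)/0.0017
Step 3: t₁/₂ = 0.6931/0.0017 = 407.7 min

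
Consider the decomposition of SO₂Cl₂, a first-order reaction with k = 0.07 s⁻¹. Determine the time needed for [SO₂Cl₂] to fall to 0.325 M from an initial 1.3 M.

19.8 s

Step 1: For first-order: t = ln([SO₂Cl₂]₀/[SO₂Cl₂])/k
Step 2: t = ln(1.3/0.325)/0.07
Step 3: t = ln(4)/0.07
Step 4: t = 1.386/0.07 = 19.8 s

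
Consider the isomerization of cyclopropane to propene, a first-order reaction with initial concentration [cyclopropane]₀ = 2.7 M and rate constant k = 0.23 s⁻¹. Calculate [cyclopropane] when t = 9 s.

0.3407 M

Step 1: For a first-order reaction: [cyclopropane] = [cyclopropane]₀ × e^(-kt)
Step 2: [cyclopropane] = 2.7 × e^(-0.23 × 9)
Step 3: [cyclopropane] = 2.7 × e^(-2.07)
Step 4: [cyclopropane] = 2.7 × 0.126186 = 0.3407 M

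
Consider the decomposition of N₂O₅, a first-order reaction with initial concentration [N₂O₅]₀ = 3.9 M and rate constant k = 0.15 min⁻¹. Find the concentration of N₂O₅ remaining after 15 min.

0.4111 M

Step 1: For a first-order reaction: [N₂O₅] = [N₂O₅]₀ × e^(-kt)
Step 2: [N₂O₅] = 3.9 × e^(-0.15 × 15)
Step 3: [N₂O₅] = 3.9 × e^(-2.25)
Step 4: [N₂O₅] = 3.9 × 0.105399 = 0.4111 M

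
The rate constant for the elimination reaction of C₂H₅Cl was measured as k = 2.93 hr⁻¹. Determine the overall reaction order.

first order (1)

Step 1: The units of k for an nth-order reaction are (concentration)^(1-n)·(time)⁻¹.
Step 2: Here k has units hr⁻¹, so the concentration exponent is 0.
Step 3: 1 - n = 0 ⇒ n = 1. The reaction is first order.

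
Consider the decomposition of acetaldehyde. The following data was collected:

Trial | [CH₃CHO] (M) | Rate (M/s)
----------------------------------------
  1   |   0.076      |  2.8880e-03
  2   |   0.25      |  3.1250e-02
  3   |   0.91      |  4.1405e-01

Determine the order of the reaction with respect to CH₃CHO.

second order (2)

Step 1: Compare trials to find order n where rate₂/rate₁ = ([CH₃CHO]₂/[CH₃CHO]₁)^n
Step 2: rate₂/rate₁ = 3.1250e-02/2.8880e-03 = 10.82
Step 3: [CH₃CHO]₂/[CH₃CHO]₁ = 0.25/0.076 = 3.289
Step 4: n = ln(10.82)/ln(3.289) = 2.00 ≈ 2
Step 5: The reaction is second order in CH₃CHO.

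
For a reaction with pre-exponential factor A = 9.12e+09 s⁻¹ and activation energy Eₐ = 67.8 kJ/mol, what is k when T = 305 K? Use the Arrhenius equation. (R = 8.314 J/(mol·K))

2.23e-02 s⁻¹

Step 1: Use the Arrhenius equation: k = A × exp(-Eₐ/RT)
Step 2: Convert Eₐ to J/mol: 67.8 kJ/mol = 67800 J/mol
Step 3: Calculate the exponent: -Eₐ/(RT) = -67800/(8.314 × 305) = -26.73744
Step 4: k = 9.12e+09 × exp(-26.73744)
Step 5: k = 9.12e+09 × 2.44387e-12 = 2.2288e-02 s⁻¹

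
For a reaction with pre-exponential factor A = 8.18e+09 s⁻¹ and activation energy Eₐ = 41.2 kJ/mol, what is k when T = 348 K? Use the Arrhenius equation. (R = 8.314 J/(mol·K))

5.35e+03 s⁻¹

Step 1: Use the Arrhenius equation: k = A × exp(-Eₐ/RT)
Step 2: Convert Eₐ to J/mol: 41.2 kJ/mol = 41200 J/mol
Step 3: Calculate the exponent: -Eₐ/(RT) = -41200/(8.314 × 348) = -14.23993
Step 4: k = 8.18e+09 × exp(-14.23993)
Step 5: k = 8.18e+09 × 6.54149e-07 = 5.3509e+03 s⁻¹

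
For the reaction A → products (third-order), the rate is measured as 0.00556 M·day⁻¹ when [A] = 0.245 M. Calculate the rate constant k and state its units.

0.3781 M⁻²·day⁻¹

Step 1: rate = k[A]^3, so k = rate / [A]^3.
Step 2: k = 0.00556 / (0.245)^3 = 0.00556 / 0.01471.
Step 3: k = 0.3781 M⁻²·day⁻¹.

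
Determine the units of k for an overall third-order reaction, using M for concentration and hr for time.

M⁻²·hr⁻¹

Step 1: For overall order n, rate = k × (concentration)^n.
Step 2: Rate has units M·hr⁻¹; concentration term has units M^3.
Step 3: k = rate / (concentration)^n, so units of k = M^(1-3)·hr⁻¹ = M⁻²·hr⁻¹.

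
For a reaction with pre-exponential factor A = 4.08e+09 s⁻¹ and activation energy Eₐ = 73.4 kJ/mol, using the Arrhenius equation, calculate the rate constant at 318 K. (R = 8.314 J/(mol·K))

3.58e-03 s⁻¹

Step 1: Use the Arrhenius equation: k = A × exp(-Eₐ/RT)
Step 2: Convert Eₐ to J/mol: 73.4 kJ/mol = 73400 J/mol
Step 3: Calculate the exponent: -Eₐ/(RT) = -73400/(8.314 × 318) = -27.76252
Step 4: k = 4.08e+09 × exp(-27.76252)
Step 5: k = 4.08e+09 × 8.76780e-13 = 3.5773e-03 s⁻¹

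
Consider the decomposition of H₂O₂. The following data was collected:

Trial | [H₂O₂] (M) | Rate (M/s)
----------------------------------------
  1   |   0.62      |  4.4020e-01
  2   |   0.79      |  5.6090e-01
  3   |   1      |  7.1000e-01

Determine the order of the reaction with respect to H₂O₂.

first order (1)

Step 1: Compare trials to find order n where rate₂/rate₁ = ([H₂O₂]₂/[H₂O₂]₁)^n
Step 2: rate₂/rate₁ = 5.6090e-01/4.4020e-01 = 1.274
Step 3: [H₂O₂]₂/[H₂O₂]₁ = 0.79/0.62 = 1.274
Step 4: n = ln(1.274)/ln(1.274) = 1.00 ≈ 1
Step 5: The reaction is first order in H₂O₂.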